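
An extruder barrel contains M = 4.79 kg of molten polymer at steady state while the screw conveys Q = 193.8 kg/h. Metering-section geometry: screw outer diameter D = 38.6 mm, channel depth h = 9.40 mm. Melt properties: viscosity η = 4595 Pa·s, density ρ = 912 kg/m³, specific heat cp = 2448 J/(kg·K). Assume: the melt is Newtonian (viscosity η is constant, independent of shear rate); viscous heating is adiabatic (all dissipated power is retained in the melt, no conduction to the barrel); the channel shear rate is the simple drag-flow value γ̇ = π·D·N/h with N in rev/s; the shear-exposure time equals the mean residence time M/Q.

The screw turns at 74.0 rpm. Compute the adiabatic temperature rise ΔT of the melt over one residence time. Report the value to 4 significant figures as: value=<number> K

Q_s = Q / 3600 = 193.8 / 3600 = 0.0538333 kg/s
Mean residence time: t_res = M/Q_s = 4.79 kg / 0.0538333 kg/s = 88.9783 s
D = 38.6 mm = 0.0386 m;  h = 9.40 mm = 0.0094 m;  N = 74.0 rpm / 60 = 1.23333 rev/s
γ̇ = π·D·N / h = π · 0.0386 · 1.23333 / 0.0094 = 15.9107 s⁻¹
Adiabatic rise: ΔT = η γ̇² t_res / (ρ cp) = 4595·(15.9107)²·88.9783 / (912·2448) = 46.36 K

value=46.36 K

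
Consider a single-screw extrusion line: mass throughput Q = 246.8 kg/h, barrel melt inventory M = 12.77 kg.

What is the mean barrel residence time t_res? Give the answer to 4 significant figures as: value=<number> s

value=186.3 s

Convert throughput: Q = 246.8 kg/h = 246.8/3600 = 0.0685556 kg/s
t_res = M / Q_s = 12.77 / 0.0685556 = 186.272 s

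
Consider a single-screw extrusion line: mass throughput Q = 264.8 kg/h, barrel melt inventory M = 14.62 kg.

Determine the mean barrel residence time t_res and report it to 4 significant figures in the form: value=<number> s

value=198.8 s

Throughput in SI: Q_s = 264.8 kg/h ÷ 3600 s/h = 0.0735556 kg/s
t_res = M / Q_s = 14.62 / 0.0735556 = 198.761 s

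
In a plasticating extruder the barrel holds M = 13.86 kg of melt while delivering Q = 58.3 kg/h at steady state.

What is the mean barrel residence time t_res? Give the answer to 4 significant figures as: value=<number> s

value=855.8 s

Convert throughput: Q = 58.3 kg/h = 58.3/3600 = 0.0161944 kg/s
Mean residence time: t_res = M/Q_s = 13.86 kg / 0.0161944 kg/s = 855.849 s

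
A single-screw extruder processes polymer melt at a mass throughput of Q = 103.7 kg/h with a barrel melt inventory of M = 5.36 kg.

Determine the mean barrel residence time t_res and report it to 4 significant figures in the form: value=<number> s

Q_s = Q / 3600 = 103.7 / 3600 = 0.0288056 kg/s
t_res = M / Q_s = 5.36 / 0.0288056 = 186.075 s

value=186.1 s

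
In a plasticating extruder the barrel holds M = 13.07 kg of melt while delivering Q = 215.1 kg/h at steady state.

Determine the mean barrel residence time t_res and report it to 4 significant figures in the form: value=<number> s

value=218.7 s

Q_s = Q / 3600 = 215.1 / 3600 = 0.05975 kg/s
t_res = M / Q_s = 13.07 ÷ 0.05975 = 218.745 s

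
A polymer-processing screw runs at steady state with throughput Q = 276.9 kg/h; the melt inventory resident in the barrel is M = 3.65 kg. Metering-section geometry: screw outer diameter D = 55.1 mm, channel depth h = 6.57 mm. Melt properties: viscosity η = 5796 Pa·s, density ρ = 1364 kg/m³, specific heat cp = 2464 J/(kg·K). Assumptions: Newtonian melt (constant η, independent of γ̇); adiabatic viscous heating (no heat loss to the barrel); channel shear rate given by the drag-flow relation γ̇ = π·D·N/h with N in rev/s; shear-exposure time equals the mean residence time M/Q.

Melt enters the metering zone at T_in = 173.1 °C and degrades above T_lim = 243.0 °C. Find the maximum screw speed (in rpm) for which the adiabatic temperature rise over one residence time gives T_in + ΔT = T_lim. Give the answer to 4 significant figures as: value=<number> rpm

Q_s = Q / 3600 = 276.9 / 3600 = 0.0769167 kg/s
t_res = M / Q_s = 3.65 ÷ 0.0769167 = 47.454 s
Geometry in SI: D = 55.1 mm → 0.0551 m, h = 6.57 mm → 0.00657 m
ΔT_a = T_lim − T_in = 243.0 − 173.1 = 69.9 K
Invert ΔT = ηγ̇²t_res/(ρcp) for γ̇: γ̇_max² = ΔT_a ρ cp / (η t_res) = 69.9·1364·2464 / (5796·47.454) = 854.145 s⁻²
γ̇_max = sqrt(854.145) = 29.2258 s⁻¹
Solve γ̇ = πDN/h for N: N_max = γ̇_max·h/(π·D) = 29.2258 × 0.00657 / (π × 0.0551) = 1.10925 rev/s = 66.555 rpm

value=66.56 rpm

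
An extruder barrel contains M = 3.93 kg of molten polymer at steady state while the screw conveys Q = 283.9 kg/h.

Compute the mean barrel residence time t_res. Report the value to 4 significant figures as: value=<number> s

Throughput in SI: Q_s = 283.9 kg/h ÷ 3600 s/h = 0.0788611 kg/s
t_res = M / Q_s = 3.93 / 0.0788611 = 49.8344 s

value=49.83 s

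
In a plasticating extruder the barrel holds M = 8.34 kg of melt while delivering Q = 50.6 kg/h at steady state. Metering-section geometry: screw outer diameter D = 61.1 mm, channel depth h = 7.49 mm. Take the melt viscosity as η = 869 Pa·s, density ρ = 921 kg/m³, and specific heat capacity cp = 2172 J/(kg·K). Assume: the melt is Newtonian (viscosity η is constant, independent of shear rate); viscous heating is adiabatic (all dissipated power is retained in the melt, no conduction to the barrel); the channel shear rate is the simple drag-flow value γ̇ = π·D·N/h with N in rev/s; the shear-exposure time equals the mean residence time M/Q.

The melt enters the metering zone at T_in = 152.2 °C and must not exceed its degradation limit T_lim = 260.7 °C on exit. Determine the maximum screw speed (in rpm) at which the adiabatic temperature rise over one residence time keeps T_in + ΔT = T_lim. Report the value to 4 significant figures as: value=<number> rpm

Convert throughput: Q = 50.6 kg/h = 50.6/3600 = 0.0140556 kg/s
t_res = M / Q_s = 8.34 ÷ 0.0140556 = 593.36 s
Convert to metres: D = 0.0611 m, h = 0.00749 m
ΔT_a = T_lim − T_in = 260.7 − 152.2 = 108.5 K
Invert ΔT = ηγ̇²t_res/(ρcp) for γ̇: γ̇_max² = ΔT_a ρ cp / (η t_res) = 108.5·921·2172 / (869·593.36) = 420.931 s⁻²
γ̇_max = √420.931 = 20.5166 s⁻¹
N_max = γ̇_max·h / (π·D) = 20.5166 · 0.00749 / (π · 0.0611) = 0.800565 rev/s = 48.0339 rpm

value=48.03 rpm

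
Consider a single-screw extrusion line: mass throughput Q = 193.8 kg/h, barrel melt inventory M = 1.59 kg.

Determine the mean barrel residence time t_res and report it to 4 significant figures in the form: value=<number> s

value=29.54 s

Throughput in SI: Q_s = 193.8 kg/h ÷ 3600 s/h = 0.0538333 kg/s
t_res = M / Q_s = 1.59 ÷ 0.0538333 = 29.5356 s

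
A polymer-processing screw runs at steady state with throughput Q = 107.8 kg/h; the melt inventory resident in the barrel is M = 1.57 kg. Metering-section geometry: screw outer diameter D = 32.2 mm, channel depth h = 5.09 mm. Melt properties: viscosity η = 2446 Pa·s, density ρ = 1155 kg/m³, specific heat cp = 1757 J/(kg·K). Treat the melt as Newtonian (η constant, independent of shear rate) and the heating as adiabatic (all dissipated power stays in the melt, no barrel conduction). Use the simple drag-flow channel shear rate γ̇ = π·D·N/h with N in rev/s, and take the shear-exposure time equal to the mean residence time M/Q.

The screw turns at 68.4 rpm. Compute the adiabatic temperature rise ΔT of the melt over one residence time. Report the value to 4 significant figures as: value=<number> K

Q_s = Q / 3600 = 107.8 / 3600 = 0.0299444 kg/s
Mean residence time: t_res = M/Q_s = 1.57 kg / 0.0299444 kg/s = 52.4304 s
Convert to SI: D = 0.0322 m, h = 0.00509 m, N = 68.4/60 = 1.14 rev/s
γ̇ = π·D·N / h = π · 0.0322 · 1.14 / 0.00509 = 22.6565 s⁻¹
ΔT = η·γ̇²·t_res/(ρ·cp) = [2446 × 22.6565² × 52.4304] / [1155 × 1757] = 32.4393 K

value=32.44 K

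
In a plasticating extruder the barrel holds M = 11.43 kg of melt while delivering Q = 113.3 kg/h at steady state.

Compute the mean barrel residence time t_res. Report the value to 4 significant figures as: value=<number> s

value=363.2 s

Throughput in SI: Q_s = 113.3 kg/h ÷ 3600 s/h = 0.0314722 kg/s
t_res = M / Q_s = 11.43 / 0.0314722 = 363.177 s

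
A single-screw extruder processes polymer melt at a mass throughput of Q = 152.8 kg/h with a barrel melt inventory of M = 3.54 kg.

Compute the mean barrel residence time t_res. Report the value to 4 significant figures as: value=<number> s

value=83.40 s

Q_s = Q / 3600 = 152.8 / 3600 = 0.0424444 kg/s
Mean residence time: t_res = M/Q_s = 3.54 kg / 0.0424444 kg/s = 83.4031 s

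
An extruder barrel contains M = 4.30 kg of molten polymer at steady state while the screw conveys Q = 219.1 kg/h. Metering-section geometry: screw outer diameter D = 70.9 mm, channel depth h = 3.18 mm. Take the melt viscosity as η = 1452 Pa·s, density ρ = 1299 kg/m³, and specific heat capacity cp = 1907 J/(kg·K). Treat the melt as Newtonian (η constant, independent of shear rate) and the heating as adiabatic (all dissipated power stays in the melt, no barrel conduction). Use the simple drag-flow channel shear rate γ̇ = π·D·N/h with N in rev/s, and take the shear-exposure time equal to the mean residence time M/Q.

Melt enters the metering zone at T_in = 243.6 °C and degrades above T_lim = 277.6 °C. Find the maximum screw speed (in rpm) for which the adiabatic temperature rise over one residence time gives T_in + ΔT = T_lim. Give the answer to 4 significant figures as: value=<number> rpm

Convert throughput: Q = 219.1 kg/h = 219.1/3600 = 0.0608611 kg/s
t_res = M / Q_s = 4.30 / 0.0608611 = 70.6527 s
D = 70.9 mm = 0.0709 m;  h = 3.18 mm = 0.00318 m
ΔT_a = T_lim − T_in = 277.6 °C − 243.6 °C = 34 K
γ̇_max² = ΔT_a·ρ·cp/(η·t_res) = 34·1299·1907/(1452·70.6527) = 821.001 s⁻²
γ̇_max = sqrt(821.001) = 28.6531 s⁻¹
N_max = γ̇_max·h / (π·D) = 28.6531 · 0.00318 / (π · 0.0709) = 0.409075 rev/s = 24.5445 rpm

value=24.54 rpm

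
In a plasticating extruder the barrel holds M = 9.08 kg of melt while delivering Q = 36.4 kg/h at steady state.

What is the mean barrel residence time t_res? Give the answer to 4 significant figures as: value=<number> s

value=898.0 s

Throughput in SI: Q_s = 36.4 kg/h ÷ 3600 s/h = 0.0101111 kg/s
Mean residence time: t_res = M/Q_s = 9.08 kg / 0.0101111 kg/s = 898.022 s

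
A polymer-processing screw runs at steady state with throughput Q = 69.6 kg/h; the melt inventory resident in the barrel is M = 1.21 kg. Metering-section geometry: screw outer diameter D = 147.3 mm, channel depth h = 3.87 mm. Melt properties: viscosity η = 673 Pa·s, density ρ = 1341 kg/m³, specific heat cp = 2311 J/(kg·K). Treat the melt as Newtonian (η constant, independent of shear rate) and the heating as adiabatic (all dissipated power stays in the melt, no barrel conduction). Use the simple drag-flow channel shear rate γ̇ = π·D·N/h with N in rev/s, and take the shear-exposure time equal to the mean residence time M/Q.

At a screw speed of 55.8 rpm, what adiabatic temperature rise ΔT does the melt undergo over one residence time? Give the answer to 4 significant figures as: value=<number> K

value=168.1 K

Q_s = Q / 3600 = 69.6 / 3600 = 0.0193333 kg/s
t_res = M / Q_s = 1.21 / 0.0193333 = 62.5862 s
Convert to SI: D = 0.1473 m, h = 0.00387 m, N = 55.8/60 = 0.93 rev/s
γ̇ = π·D·N / h = π · 0.1473 · 0.93 / 0.00387 = 111.205 s⁻¹
ΔT = η·γ̇²·t_res/(ρ·cp) = [673 × 111.205² × 62.5862] / [1341 × 2311] = 168.079 K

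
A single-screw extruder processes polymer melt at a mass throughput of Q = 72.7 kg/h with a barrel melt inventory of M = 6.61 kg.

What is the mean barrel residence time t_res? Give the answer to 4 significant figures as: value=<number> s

Throughput in SI: Q_s = 72.7 kg/h ÷ 3600 s/h = 0.0201944 kg/s
Mean residence time: t_res = M/Q_s = 6.61 kg / 0.0201944 kg/s = 327.318 s

value=327.3 s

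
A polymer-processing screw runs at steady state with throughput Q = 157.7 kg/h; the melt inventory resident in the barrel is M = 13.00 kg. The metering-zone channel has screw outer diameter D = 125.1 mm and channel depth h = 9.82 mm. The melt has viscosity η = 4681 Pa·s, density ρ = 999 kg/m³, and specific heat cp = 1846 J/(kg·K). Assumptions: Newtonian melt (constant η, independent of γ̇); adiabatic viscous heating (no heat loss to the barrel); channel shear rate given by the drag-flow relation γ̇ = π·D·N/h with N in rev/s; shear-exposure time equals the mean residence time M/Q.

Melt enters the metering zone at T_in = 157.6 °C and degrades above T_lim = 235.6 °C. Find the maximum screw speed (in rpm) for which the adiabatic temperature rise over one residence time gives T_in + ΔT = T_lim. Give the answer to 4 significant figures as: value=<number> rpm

value=15.26 rpm

Q_s = Q / 3600 = 157.7 / 3600 = 0.0438056 kg/s
Mean residence time: t_res = M/Q_s = 13.00 kg / 0.0438056 kg/s = 296.766 s
Convert to metres: D = 0.1251 m, h = 0.00982 m
Allowable rise: ΔT_a = T_lim − T_in = 235.6 − 157.6 = 78 K
γ̇_max² = ΔT_a·ρ·cp / (η·t_res) = [78 × 999 × 1846] / [4681 × 296.766] = 103.547 s⁻²
γ̇_max = sqrt(103.547) = 10.1758 s⁻¹
Solve γ̇ = πDN/h for N: N_max = γ̇_max·h/(π·D) = 10.1758 × 0.00982 / (π × 0.1251) = 0.254258 rev/s = 15.2555 rpm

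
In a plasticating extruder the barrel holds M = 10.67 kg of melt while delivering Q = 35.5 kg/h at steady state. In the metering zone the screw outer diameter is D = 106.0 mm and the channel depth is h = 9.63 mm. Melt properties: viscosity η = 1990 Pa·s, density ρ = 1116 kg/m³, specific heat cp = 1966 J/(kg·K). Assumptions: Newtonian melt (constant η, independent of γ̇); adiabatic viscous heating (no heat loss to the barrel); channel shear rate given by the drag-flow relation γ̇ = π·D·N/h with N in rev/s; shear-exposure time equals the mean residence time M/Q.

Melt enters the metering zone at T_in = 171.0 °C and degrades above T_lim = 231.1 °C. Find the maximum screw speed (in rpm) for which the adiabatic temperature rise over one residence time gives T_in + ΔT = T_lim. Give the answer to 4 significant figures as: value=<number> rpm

value=13.58 rpm

Convert throughput: Q = 35.5 kg/h = 35.5/3600 = 0.00986111 kg/s
Mean residence time: t_res = M/Q_s = 10.67 kg / 0.00986111 kg/s = 1082.03 s
Geometry in SI: D = 106.0 mm → 0.106 m, h = 9.63 mm → 0.00963 m
Allowable rise: ΔT_a = T_lim − T_in = 231.1 − 171.0 = 60.1 K
γ̇_max² = ΔT_a·ρ·cp / (η·t_res) = [60.1 × 1116 × 1966] / [1990 × 1082.03] = 61.2393 s⁻²
Take the square root: γ̇_max = √(61.2393) = 7.82556 s⁻¹
Solve γ̇ = πDN/h for N: N_max = γ̇_max·h/(π·D) = 7.82556 × 0.00963 / (π × 0.106) = 0.226301 rev/s = 13.578 rpm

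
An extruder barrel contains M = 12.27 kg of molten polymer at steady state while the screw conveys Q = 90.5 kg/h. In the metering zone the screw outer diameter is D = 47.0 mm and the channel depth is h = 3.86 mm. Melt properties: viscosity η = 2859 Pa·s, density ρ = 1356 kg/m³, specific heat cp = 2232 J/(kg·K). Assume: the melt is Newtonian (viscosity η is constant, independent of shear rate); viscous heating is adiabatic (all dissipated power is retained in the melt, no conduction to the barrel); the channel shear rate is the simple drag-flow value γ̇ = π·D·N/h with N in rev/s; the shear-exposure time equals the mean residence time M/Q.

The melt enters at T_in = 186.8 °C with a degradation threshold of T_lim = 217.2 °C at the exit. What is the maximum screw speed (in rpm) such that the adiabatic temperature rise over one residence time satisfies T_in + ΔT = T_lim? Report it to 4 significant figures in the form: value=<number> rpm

Convert throughput: Q = 90.5 kg/h = 90.5/3600 = 0.0251389 kg/s
Mean residence time: t_res = M/Q_s = 12.27 kg / 0.0251389 kg/s = 488.088 s
Convert to metres: D = 0.047 m, h = 0.00386 m
Allowable rise: ΔT_a = T_lim − T_in = 217.2 − 186.8 = 30.4 K
γ̇_max² = ΔT_a·ρ·cp/(η·t_res) = 30.4·1356·2232/(2859·488.088) = 65.9348 s⁻²
Take the square root: γ̇_max = √(65.9348) = 8.12003 s⁻¹
N_max = γ̇_max h / (πD) = 8.12003·0.00386/(π·0.047) = 0.212274 rev/s → ×60 = 12.7364 rpm

value=12.74 rpm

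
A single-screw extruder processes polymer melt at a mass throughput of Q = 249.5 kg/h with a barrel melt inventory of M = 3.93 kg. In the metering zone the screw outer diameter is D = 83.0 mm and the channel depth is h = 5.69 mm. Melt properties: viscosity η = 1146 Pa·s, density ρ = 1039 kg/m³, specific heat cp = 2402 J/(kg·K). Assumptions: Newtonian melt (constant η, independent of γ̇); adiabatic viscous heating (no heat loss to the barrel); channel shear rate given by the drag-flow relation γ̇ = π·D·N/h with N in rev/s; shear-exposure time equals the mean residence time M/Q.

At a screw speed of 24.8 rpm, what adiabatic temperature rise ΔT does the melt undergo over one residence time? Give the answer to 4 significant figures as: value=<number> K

value=9.342 K

Convert throughput: Q = 249.5 kg/h = 249.5/3600 = 0.0693056 kg/s
t_res = M / Q_s = 3.93 / 0.0693056 = 56.7054 s
Convert to SI: D = 0.083 m, h = 0.00569 m, N = 24.8/60 = 0.413333 rev/s
Shear rate: γ̇ = πDN/h = π·0.083·0.413333/0.00569 = 18.9416 s⁻¹
ΔT = η·γ̇²·t_res / (ρ·cp) = 1146 · (18.9416)² · 56.7054 / (1039 · 2402) = 9.34228 K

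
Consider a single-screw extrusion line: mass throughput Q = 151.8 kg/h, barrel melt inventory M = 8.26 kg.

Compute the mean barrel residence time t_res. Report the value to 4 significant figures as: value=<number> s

value=195.9 s

Convert throughput: Q = 151.8 kg/h = 151.8/3600 = 0.0421667 kg/s
t_res = M / Q_s = 8.26 ÷ 0.0421667 = 195.889 s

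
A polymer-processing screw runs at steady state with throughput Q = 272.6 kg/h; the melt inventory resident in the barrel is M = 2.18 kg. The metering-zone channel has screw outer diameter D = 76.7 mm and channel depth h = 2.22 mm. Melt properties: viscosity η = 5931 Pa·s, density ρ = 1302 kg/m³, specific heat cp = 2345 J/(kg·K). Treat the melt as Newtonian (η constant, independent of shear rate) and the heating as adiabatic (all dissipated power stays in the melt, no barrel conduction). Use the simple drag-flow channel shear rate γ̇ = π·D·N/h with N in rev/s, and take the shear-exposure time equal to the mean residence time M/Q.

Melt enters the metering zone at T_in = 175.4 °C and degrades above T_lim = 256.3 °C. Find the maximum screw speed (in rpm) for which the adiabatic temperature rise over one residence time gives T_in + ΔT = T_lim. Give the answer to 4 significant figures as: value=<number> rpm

Convert throughput: Q = 272.6 kg/h = 272.6/3600 = 0.0757222 kg/s
t_res = M / Q_s = 2.18 / 0.0757222 = 28.7894 s
Geometry in SI: D = 76.7 mm → 0.0767 m, h = 2.22 mm → 0.00222 m
Allowable rise: ΔT_a = T_lim − T_in = 256.3 − 175.4 = 80.9 K
γ̇_max² = ΔT_a·ρ·cp / (η·t_res) = [80.9 × 1302 × 2345] / [5931 × 28.7894] = 1446.58 s⁻²
γ̇_max = sqrt(1446.58) = 38.0339 s⁻¹
Solve γ̇ = πDN/h for N: N_max = γ̇_max·h/(π·D) = 38.0339 × 0.00222 / (π × 0.0767) = 0.350412 rev/s = 21.0247 rpm

value=21.02 rpm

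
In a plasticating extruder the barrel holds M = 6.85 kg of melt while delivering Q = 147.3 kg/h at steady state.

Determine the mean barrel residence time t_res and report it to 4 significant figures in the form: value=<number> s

value=167.4 s

Throughput in SI: Q_s = 147.3 kg/h ÷ 3600 s/h = 0.0409167 kg/s
Mean residence time: t_res = M/Q_s = 6.85 kg / 0.0409167 kg/s = 167.413 s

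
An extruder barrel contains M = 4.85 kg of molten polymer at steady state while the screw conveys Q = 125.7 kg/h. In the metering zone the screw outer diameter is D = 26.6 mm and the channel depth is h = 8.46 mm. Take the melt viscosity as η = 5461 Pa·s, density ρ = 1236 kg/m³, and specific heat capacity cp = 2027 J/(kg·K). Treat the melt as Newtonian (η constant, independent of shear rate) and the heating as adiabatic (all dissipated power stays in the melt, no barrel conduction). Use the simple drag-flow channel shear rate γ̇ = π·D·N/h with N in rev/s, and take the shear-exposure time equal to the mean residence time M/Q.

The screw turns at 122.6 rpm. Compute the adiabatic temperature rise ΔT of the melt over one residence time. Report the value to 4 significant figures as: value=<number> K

Throughput in SI: Q_s = 125.7 kg/h ÷ 3600 s/h = 0.0349167 kg/s
t_res = M / Q_s = 4.85 ÷ 0.0349167 = 138.902 s
Geometry in metres: D = 26.6 mm → 0.0266 m, h = 8.46 mm → 0.00846 m; screw speed N = 122.6 rpm = 2.04333 rev/s
Shear rate: γ̇ = πDN/h = π·0.0266·2.04333/0.00846 = 20.1837 s⁻¹
Adiabatic rise: ΔT = η γ̇² t_res / (ρ cp) = 5461·(20.1837)²·138.902 / (1236·2027) = 123.342 K

value=123.3 K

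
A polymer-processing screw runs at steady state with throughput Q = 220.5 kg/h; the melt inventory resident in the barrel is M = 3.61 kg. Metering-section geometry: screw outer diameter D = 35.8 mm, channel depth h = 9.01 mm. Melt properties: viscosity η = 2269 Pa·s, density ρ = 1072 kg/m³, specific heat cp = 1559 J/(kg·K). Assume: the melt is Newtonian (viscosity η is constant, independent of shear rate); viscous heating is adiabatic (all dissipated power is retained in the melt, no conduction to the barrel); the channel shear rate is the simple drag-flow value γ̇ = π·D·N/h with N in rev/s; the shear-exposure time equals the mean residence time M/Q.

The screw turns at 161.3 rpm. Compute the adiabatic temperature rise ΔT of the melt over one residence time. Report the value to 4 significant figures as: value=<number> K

Q_s = Q / 3600 = 220.5 / 3600 = 0.06125 kg/s
t_res = M / Q_s = 3.61 / 0.06125 = 58.9388 s
Convert to SI: D = 0.0358 m, h = 0.00901 m, N = 161.3/60 = 2.68833 rev/s
γ̇ = π·D·N / h = π · 0.0358 · 2.68833 / 0.00901 = 33.5576 s⁻¹
Adiabatic rise: ΔT = η γ̇² t_res / (ρ cp) = 2269·(33.5576)²·58.9388 / (1072·1559) = 90.1109 K

value=90.11 K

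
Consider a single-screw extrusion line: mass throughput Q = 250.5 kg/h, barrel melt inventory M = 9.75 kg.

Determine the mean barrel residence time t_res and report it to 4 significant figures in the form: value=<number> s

value=140.1 s

Throughput in SI: Q_s = 250.5 kg/h ÷ 3600 s/h = 0.0695833 kg/s
t_res = M / Q_s = 9.75 / 0.0695833 = 140.12 s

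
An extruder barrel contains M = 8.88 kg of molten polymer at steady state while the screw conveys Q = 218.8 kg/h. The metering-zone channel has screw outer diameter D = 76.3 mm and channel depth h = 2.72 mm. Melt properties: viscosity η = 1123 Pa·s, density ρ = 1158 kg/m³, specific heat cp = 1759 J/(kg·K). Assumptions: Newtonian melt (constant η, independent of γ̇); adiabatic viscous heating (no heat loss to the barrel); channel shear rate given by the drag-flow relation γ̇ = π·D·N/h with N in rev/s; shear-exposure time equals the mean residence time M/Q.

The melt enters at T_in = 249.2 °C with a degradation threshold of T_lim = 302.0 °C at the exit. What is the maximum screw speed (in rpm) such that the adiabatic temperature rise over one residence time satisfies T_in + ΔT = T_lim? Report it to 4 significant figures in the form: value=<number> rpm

value=17.43 rpm

Convert throughput: Q = 218.8 kg/h = 218.8/3600 = 0.0607778 kg/s
t_res = M / Q_s = 8.88 ÷ 0.0607778 = 146.106 s
D = 76.3 mm = 0.0763 m;  h = 2.72 mm = 0.00272 m
Allowable rise: ΔT_a = T_lim − T_in = 302.0 − 249.2 = 52.8 K
γ̇_max² = ΔT_a·ρ·cp / (η·t_res) = [52.8 × 1158 × 1759] / [1123 × 146.106] = 655.481 s⁻²
γ̇_max = √655.481 = 25.6024 s⁻¹
N_max = γ̇_max h / (πD) = 25.6024·0.00272/(π·0.0763) = 0.290519 rev/s → ×60 = 17.4311 rpm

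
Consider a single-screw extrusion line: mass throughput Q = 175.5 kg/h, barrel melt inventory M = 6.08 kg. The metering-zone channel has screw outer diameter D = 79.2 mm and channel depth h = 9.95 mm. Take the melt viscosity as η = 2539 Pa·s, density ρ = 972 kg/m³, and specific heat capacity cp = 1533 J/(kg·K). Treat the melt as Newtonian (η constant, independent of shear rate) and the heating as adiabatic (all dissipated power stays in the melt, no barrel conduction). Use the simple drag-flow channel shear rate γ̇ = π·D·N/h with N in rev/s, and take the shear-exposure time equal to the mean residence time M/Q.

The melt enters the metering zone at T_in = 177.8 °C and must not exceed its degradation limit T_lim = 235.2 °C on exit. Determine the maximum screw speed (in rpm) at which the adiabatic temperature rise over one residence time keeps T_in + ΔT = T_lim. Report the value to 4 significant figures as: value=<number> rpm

value=39.43 rpm

Throughput in SI: Q_s = 175.5 kg/h ÷ 3600 s/h = 0.04875 kg/s
t_res = M / Q_s = 6.08 / 0.04875 = 124.718 s
Geometry in SI: D = 79.2 mm → 0.0792 m, h = 9.95 mm → 0.00995 m
Allowable rise: ΔT_a = T_lim − T_in = 235.2 − 177.8 = 57.4 K
Invert ΔT = ηγ̇²t_res/(ρcp) for γ̇: γ̇_max² = ΔT_a ρ cp / (η t_res) = 57.4·972·1533 / (2539·124.718) = 270.103 s⁻²
γ̇_max = sqrt(270.103) = 16.4348 s⁻¹
Solve γ̇ = πDN/h for N: N_max = γ̇_max·h/(π·D) = 16.4348 × 0.00995 / (π × 0.0792) = 0.657222 rev/s = 39.4333 rpm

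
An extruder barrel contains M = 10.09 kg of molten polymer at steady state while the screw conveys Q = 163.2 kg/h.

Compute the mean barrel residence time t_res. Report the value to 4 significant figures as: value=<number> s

Throughput in SI: Q_s = 163.2 kg/h ÷ 3600 s/h = 0.0453333 kg/s
Mean residence time: t_res = M/Q_s = 10.09 kg / 0.0453333 kg/s = 222.574 s

value=222.6 s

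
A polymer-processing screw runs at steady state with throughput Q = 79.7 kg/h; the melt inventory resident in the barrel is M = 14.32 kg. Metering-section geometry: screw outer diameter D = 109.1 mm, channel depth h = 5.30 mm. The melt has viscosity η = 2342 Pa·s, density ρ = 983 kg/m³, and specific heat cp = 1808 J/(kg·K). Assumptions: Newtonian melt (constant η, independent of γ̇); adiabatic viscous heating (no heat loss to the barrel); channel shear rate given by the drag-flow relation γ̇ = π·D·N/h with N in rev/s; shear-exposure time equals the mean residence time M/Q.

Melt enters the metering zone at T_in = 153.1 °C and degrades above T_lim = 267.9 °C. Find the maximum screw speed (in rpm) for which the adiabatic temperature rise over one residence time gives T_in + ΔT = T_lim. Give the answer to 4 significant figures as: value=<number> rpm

Throughput in SI: Q_s = 79.7 kg/h ÷ 3600 s/h = 0.0221389 kg/s
Mean residence time: t_res = M/Q_s = 14.32 kg / 0.0221389 kg/s = 646.826 s
Geometry in SI: D = 109.1 mm → 0.1091 m, h = 5.30 mm → 0.0053 m
ΔT_a = T_lim − T_in = 267.9 °C − 153.1 °C = 114.8 K
Invert ΔT = ηγ̇²t_res/(ρcp) for γ̇: γ̇_max² = ΔT_a ρ cp / (η t_res) = 114.8·983·1808 / (2342·646.826) = 134.685 s⁻²
γ̇_max = √134.685 = 11.6054 s⁻¹
N_max = γ̇_max·h / (π·D) = 11.6054 · 0.0053 / (π · 0.1091) = 0.179457 rev/s = 10.7674 rpm

value=10.77 rpm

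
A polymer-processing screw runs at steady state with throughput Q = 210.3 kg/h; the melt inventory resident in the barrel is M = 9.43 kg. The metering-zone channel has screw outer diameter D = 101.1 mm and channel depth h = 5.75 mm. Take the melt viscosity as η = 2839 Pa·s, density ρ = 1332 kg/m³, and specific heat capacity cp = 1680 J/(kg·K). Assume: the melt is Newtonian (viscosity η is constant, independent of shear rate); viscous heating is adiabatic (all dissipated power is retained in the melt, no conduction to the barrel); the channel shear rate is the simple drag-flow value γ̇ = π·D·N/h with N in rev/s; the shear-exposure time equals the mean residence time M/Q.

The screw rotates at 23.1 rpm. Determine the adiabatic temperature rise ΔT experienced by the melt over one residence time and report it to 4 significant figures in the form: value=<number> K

value=92.62 K

Q_s = Q / 3600 = 210.3 / 3600 = 0.0584167 kg/s
Mean residence time: t_res = M/Q_s = 9.43 kg / 0.0584167 kg/s = 161.427 s
Geometry in metres: D = 101.1 mm → 0.1011 m, h = 5.75 mm → 0.00575 m; screw speed N = 23.1 rpm = 0.385 rev/s
γ̇ = π·D·N / h = π · 0.1011 · 0.385 / 0.00575 = 21.2664 s⁻¹
Adiabatic rise: ΔT = η γ̇² t_res / (ρ cp) = 2839·(21.2664)²·161.427 / (1332·1680) = 92.6221 K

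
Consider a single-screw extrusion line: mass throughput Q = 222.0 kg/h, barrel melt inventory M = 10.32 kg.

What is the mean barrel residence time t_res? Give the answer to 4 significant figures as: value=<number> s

Q_s = Q / 3600 = 222.0 / 3600 = 0.0616667 kg/s
t_res = M / Q_s = 10.32 / 0.0616667 = 167.351 s

value=167.4 s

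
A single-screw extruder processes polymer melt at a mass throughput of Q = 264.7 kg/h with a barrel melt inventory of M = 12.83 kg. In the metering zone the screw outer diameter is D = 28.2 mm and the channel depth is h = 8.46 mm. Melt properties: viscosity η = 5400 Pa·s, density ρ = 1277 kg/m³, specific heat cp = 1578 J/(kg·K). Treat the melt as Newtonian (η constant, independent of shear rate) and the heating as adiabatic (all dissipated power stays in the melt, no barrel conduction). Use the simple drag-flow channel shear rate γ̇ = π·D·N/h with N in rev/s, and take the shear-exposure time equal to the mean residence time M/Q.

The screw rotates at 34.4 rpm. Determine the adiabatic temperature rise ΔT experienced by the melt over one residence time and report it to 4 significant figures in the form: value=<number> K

value=16.86 K

Throughput in SI: Q_s = 264.7 kg/h ÷ 3600 s/h = 0.0735278 kg/s
t_res = M / Q_s = 12.83 ÷ 0.0735278 = 174.492 s
D = 28.2 mm = 0.0282 m;  h = 8.46 mm = 0.00846 m;  N = 34.4 rpm / 60 = 0.573333 rev/s
γ̇ = π·D·N / h = π · 0.0282 · 0.573333 / 0.00846 = 6.00393 s⁻¹
Adiabatic rise: ΔT = η γ̇² t_res / (ρ cp) = 5400·(6.00393)²·174.492 / (1277·1578) = 16.8555 K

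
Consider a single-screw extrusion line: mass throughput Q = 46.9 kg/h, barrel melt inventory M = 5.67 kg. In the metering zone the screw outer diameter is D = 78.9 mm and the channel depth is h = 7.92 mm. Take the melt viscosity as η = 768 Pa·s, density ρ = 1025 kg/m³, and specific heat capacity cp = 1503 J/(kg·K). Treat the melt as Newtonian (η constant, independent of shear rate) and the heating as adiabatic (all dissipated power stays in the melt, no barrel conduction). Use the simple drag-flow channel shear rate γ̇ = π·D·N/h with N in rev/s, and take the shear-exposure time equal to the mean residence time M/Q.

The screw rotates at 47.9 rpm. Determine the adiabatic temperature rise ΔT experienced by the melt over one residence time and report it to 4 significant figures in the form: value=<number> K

value=135.4 K

Convert throughput: Q = 46.9 kg/h = 46.9/3600 = 0.0130278 kg/s
Mean residence time: t_res = M/Q_s = 5.67 kg / 0.0130278 kg/s = 435.224 s
D = 78.9 mm = 0.0789 m;  h = 7.92 mm = 0.00792 m;  N = 47.9 rpm / 60 = 0.798333 rev/s
Shear rate: γ̇ = πDN/h = π·0.0789·0.798333/0.00792 = 24.9854 s⁻¹
ΔT = η·γ̇²·t_res/(ρ·cp) = [768 × 24.9854² × 435.224] / [1025 × 1503] = 135.445 K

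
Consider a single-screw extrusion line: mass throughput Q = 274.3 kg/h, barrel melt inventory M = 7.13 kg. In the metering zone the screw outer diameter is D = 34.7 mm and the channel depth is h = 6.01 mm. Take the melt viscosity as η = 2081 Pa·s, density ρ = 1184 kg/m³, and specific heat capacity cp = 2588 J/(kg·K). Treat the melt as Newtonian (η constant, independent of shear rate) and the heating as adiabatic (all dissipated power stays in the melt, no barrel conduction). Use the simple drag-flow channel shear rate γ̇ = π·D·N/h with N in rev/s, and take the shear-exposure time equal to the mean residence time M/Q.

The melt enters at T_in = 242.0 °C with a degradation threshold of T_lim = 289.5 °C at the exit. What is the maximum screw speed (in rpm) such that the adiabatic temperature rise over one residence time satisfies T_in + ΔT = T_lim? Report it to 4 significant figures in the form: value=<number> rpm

value=90.43 rpm

Throughput in SI: Q_s = 274.3 kg/h ÷ 3600 s/h = 0.0761944 kg/s
Mean residence time: t_res = M/Q_s = 7.13 kg / 0.0761944 kg/s = 93.5764 s
Convert to metres: D = 0.0347 m, h = 0.00601 m
Allowable rise: ΔT_a = T_lim − T_in = 289.5 − 242.0 = 47.5 K
γ̇_max² = ΔT_a·ρ·cp/(η·t_res) = 47.5·1184·2588/(2081·93.5764) = 747.431 s⁻²
γ̇_max = sqrt(747.431) = 27.3392 s⁻¹
N_max = γ̇_max·h / (π·D) = 27.3392 · 0.00601 / (π · 0.0347) = 1.50723 rev/s = 90.4341 rpm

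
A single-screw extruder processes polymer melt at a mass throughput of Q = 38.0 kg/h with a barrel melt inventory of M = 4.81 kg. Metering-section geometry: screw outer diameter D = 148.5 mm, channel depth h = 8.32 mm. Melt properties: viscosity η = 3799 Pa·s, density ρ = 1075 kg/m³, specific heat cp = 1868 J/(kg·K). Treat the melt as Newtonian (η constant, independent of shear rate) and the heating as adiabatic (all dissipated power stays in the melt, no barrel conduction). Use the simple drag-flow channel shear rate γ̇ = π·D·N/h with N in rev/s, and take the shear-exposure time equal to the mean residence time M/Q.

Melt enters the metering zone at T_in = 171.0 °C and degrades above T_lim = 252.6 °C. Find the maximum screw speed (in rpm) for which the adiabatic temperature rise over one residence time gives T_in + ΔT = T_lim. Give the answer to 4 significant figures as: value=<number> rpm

Throughput in SI: Q_s = 38.0 kg/h ÷ 3600 s/h = 0.0105556 kg/s
Mean residence time: t_res = M/Q_s = 4.81 kg / 0.0105556 kg/s = 455.684 s
D = 148.5 mm = 0.1485 m;  h = 8.32 mm = 0.00832 m
Allowable rise: ΔT_a = T_lim − T_in = 252.6 − 171.0 = 81.6 K
γ̇_max² = ΔT_a·ρ·cp / (η·t_res) = [81.6 × 1075 × 1868] / [3799 × 455.684] = 94.6547 s⁻²
Take the square root: γ̇_max = √(94.6547) = 9.72907 s⁻¹
Solve γ̇ = πDN/h for N: N_max = γ̇_max·h/(π·D) = 9.72907 × 0.00832 / (π × 0.1485) = 0.173507 rev/s = 10.4104 rpm

value=10.41 rpm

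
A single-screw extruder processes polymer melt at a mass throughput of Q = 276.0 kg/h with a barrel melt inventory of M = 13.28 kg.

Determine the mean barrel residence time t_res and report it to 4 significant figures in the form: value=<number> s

Throughput in SI: Q_s = 276.0 kg/h ÷ 3600 s/h = 0.0766667 kg/s
t_res = M / Q_s = 13.28 / 0.0766667 = 173.217 s

value=173.2 s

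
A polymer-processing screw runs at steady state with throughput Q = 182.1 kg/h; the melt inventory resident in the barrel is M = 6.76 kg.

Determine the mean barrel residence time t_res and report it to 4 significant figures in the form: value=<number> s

value=133.6 s

Q_s = Q / 3600 = 182.1 / 3600 = 0.0505833 kg/s
Mean residence time: t_res = M/Q_s = 6.76 kg / 0.0505833 kg/s = 133.641 s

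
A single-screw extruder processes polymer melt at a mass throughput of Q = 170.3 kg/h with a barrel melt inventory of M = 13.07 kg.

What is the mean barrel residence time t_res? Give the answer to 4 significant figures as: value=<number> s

value=276.3 s

Convert throughput: Q = 170.3 kg/h = 170.3/3600 = 0.0473056 kg/s
Mean residence time: t_res = M/Q_s = 13.07 kg / 0.0473056 kg/s = 276.289 s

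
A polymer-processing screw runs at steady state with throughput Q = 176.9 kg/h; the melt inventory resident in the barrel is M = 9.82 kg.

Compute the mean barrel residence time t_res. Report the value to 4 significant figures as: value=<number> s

Convert throughput: Q = 176.9 kg/h = 176.9/3600 = 0.0491389 kg/s
t_res = M / Q_s = 9.82 ÷ 0.0491389 = 199.842 s

value=199.8 s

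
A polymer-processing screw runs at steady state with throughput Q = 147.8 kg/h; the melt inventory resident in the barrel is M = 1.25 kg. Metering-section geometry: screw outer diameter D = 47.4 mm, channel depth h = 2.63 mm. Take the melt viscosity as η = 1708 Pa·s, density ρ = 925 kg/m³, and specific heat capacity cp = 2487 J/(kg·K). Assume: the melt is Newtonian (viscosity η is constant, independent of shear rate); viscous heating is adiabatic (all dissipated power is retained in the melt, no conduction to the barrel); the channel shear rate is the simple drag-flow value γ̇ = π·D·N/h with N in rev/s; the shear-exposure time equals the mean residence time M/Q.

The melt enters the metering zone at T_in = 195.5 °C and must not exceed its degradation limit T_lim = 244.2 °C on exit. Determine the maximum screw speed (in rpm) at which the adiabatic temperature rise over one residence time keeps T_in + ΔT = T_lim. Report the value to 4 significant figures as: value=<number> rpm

Convert throughput: Q = 147.8 kg/h = 147.8/3600 = 0.0410556 kg/s
t_res = M / Q_s = 1.25 ÷ 0.0410556 = 30.4465 s
D = 47.4 mm = 0.0474 m;  h = 2.63 mm = 0.00263 m
ΔT_a = T_lim − T_in = 244.2 − 195.5 = 48.7 K
γ̇_max² = ΔT_a·ρ·cp / (η·t_res) = [48.7 × 925 × 2487] / [1708 × 30.4465] = 2154.37 s⁻²
γ̇_max = √2154.37 = 46.4152 s⁻¹
N_max = γ̇_max h / (πD) = 46.4152·0.00263/(π·0.0474) = 0.819762 rev/s → ×60 = 49.1857 rpm

value=49.19 rpm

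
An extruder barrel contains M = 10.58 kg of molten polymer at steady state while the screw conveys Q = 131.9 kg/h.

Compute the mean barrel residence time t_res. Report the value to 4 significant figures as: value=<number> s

Convert throughput: Q = 131.9 kg/h = 131.9/3600 = 0.0366389 kg/s
Mean residence time: t_res = M/Q_s = 10.58 kg / 0.0366389 kg/s = 288.764 s

value=288.8 s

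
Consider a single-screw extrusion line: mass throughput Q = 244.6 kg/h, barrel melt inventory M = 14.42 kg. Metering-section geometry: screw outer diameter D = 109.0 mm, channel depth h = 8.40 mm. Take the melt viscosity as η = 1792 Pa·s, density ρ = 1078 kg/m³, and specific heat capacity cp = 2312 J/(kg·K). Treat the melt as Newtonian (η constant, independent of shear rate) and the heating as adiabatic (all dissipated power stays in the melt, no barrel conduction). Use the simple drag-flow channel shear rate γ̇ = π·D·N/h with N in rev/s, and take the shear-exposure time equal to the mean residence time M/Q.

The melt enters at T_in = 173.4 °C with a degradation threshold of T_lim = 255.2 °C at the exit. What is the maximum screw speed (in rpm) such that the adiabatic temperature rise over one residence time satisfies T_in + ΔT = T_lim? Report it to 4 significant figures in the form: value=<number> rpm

value=34.08 rpm

Convert throughput: Q = 244.6 kg/h = 244.6/3600 = 0.0679444 kg/s
t_res = M / Q_s = 14.42 ÷ 0.0679444 = 212.232 s
Geometry in SI: D = 109.0 mm → 0.109 m, h = 8.40 mm → 0.0084 m
ΔT_a = T_lim − T_in = 255.2 °C − 173.4 °C = 81.8 K
γ̇_max² = ΔT_a·ρ·cp / (η·t_res) = [81.8 × 1078 × 2312] / [1792 × 212.232] = 536.057 s⁻²
Take the square root: γ̇_max = √(536.057) = 23.1529 s⁻¹
Solve γ̇ = πDN/h for N: N_max = γ̇_max·h/(π·D) = 23.1529 × 0.0084 / (π × 0.109) = 0.567948 rev/s = 34.0769 rpm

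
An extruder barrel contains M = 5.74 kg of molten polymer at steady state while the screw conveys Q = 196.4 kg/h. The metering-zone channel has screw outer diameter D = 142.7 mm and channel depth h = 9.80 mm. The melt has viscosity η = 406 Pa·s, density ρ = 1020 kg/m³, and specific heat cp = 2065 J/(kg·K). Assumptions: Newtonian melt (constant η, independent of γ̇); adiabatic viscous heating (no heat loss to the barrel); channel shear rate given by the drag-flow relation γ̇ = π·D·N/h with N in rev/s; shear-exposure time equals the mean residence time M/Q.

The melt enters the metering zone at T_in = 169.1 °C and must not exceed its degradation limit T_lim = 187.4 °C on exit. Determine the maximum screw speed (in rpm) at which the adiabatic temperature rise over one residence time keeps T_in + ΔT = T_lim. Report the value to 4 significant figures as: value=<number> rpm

value=39.40 rpm

Throughput in SI: Q_s = 196.4 kg/h ÷ 3600 s/h = 0.0545556 kg/s
Mean residence time: t_res = M/Q_s = 5.74 kg / 0.0545556 kg/s = 105.214 s
Geometry in SI: D = 142.7 mm → 0.1427 m, h = 9.80 mm → 0.0098 m
ΔT_a = T_lim − T_in = 187.4 °C − 169.1 °C = 18.3 K
Invert ΔT = ηγ̇²t_res/(ρcp) for γ̇: γ̇_max² = ΔT_a ρ cp / (η t_res) = 18.3·1020·2065 / (406·105.214) = 902.344 s⁻²
γ̇_max = √902.344 = 30.039 s⁻¹
N_max = γ̇_max·h / (π·D) = 30.039 · 0.0098 / (π · 0.1427) = 0.656657 rev/s = 39.3994 rpm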